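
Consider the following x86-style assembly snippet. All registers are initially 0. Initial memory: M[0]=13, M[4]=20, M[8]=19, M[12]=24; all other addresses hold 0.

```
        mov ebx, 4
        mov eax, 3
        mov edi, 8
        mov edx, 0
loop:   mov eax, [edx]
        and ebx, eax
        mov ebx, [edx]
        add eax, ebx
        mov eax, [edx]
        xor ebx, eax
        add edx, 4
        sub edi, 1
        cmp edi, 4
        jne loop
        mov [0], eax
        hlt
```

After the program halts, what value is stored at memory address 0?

24

after mov ebx, 4: ebx=4
after mov eax, 3: eax=3
after mov edi, 8: edi=8
after mov edx, 0: edx=0
after mov eax, [edx]: eax=M[0]=13
after and ebx, eax: ebx=4&13=4
after mov ebx, [edx]: ebx=M[0]=13
after add eax, ebx: eax=13+13=26
after mov eax, [edx]: eax=M[0]=13
after xor ebx, eax: ebx=13^13=0
after add edx, 4: edx=0+4=4
after sub edi, 1: edi=8-1=7
cmp edi, 4  (cmp 7,4)
jne loop: taken
after mov eax, [edx]: eax=M[4]=20
after and ebx, eax: ebx=0&20=0
after mov ebx, [edx]: ebx=M[4]=20
after add eax, ebx: eax=20+20=40
after mov eax, [edx]: eax=M[4]=20
after xor ebx, eax: ebx=20^20=0
after add edx, 4: edx=4+4=8
after sub edi, 1: edi=7-1=6
cmp edi, 4  (cmp 6,4)
jne loop: taken
after mov eax, [edx]: eax=M[8]=19
after and ebx, eax: ebx=0&19=0
after mov ebx, [edx]: ebx=M[8]=19
after add eax, ebx: eax=19+19=38
after mov eax, [edx]: eax=M[8]=19
after xor ebx, eax: ebx=19^19=0
after add edx, 4: edx=8+4=12
after sub edi, 1: edi=6-1=5
cmp edi, 4  (cmp 5,4)
jne loop: taken
after mov eax, [edx]: eax=M[12]=24
after and ebx, eax: ebx=0&24=0
after mov ebx, [edx]: ebx=M[12]=24
after add eax, ebx: eax=24+24=48
after mov eax, [edx]: eax=M[12]=24
after xor ebx, eax: ebx=24^24=0
after add edx, 4: edx=12+4=16
after sub edi, 1: edi=5-1=4
cmp edi, 4  (cmp 4,4)
jne loop: not taken
mov [0], eax → M[0]=24
halt.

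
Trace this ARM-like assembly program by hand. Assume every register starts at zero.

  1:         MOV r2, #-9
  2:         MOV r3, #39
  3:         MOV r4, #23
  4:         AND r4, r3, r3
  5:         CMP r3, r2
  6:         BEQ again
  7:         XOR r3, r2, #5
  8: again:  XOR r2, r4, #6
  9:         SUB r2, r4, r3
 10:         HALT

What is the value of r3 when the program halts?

-14

MOV r2, #-9 → r2=-9
MOV r3, #39 → r3=39
MOV r4, #23 → r4=23
AND r4, r3, r3 → r4=39&39=39
CMP r3, r2  (cmp 39,-9)
BEQ again: not taken
XOR r3, r2, #5 → r3=(-9)^5=-14
XOR r2, r4, #6 → r2=39^6=33
SUB r2, r4, r3 → r2=39-(-14)=53
halt.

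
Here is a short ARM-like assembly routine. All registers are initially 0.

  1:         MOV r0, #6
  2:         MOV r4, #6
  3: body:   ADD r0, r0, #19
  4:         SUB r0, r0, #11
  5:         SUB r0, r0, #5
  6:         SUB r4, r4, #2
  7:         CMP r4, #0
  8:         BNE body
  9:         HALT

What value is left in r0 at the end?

MOV r0, #6 → r0=6
MOV r4, #6 → r4=6
ADD r0, r0, #19 → r0=6+19=25
SUB r0, r0, #11 → r0=25-11=14
SUB r0, r0, #5 → r0=14-5=9
SUB r4, r4, #2 → r4=6-2=4
CMP r4, #0  (cmp 4,0)
BNE body: taken
ADD r0, r0, #19 → r0=9+19=28
SUB r0, r0, #11 → r0=28-11=17
SUB r0, r0, #5 → r0=17-5=12
SUB r4, r4, #2 → r4=4-2=2
CMP r4, #0  (cmp 2,0)
BNE body: taken
ADD r0, r0, #19 → r0=12+19=31
SUB r0, r0, #11 → r0=31-11=20
SUB r0, r0, #5 → r0=20-5=15
SUB r4, r4, #2 → r4=2-2=0
CMP r4, #0  (cmp 0,0)
BNE body: not taken
halt.

15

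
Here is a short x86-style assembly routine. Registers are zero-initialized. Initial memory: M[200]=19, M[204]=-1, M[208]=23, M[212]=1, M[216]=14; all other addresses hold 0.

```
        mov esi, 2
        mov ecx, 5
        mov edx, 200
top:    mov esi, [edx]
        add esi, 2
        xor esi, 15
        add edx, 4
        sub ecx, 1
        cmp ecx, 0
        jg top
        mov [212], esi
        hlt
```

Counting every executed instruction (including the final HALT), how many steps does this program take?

40

after mov esi, 2: esi=2
after mov ecx, 5: ecx=5
after mov edx, 200: edx=200
after mov esi, [edx]: esi=M[200]=19
after add esi, 2: esi=19+2=21
after xor esi, 15: esi=21^15=26
after add edx, 4: edx=200+4=204
after sub ecx, 1: ecx=5-1=4
cmp ecx, 0  (cmp 4,0)
jg top: taken
after mov esi, [edx]: esi=M[204]=-1
after add esi, 2: esi=(-1)+2=1
after xor esi, 15: esi=1^15=14
after add edx, 4: edx=204+4=208
after sub ecx, 1: ecx=4-1=3
cmp ecx, 0  (cmp 3,0)
jg top: taken
after mov esi, [edx]: esi=M[208]=23
after add esi, 2: esi=23+2=25
after xor esi, 15: esi=25^15=22
after add edx, 4: edx=208+4=212
after sub ecx, 1: ecx=3-1=2
cmp ecx, 0  (cmp 2,0)
jg top: taken
after mov esi, [edx]: esi=M[212]=1
after add esi, 2: esi=1+2=3
after xor esi, 15: esi=3^15=12
after add edx, 4: edx=212+4=216
after sub ecx, 1: ecx=2-1=1
cmp ecx, 0  (cmp 1,0)
jg top: taken
after mov esi, [edx]: esi=M[216]=14
after add esi, 2: esi=14+2=16
after xor esi, 15: esi=16^15=31
after add edx, 4: edx=216+4=220
after sub ecx, 1: ecx=1-1=0
cmp ecx, 0  (cmp 0,0)
jg top: not taken
mov [212], esi → M[212]=31
halt.
Total executed instructions: 40.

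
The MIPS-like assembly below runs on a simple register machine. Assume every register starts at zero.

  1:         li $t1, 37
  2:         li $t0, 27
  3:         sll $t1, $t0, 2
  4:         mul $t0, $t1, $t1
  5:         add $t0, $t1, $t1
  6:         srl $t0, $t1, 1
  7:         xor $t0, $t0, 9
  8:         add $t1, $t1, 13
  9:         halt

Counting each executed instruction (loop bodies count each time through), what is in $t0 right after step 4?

11664

li $t1, 37 → $t1=37
li $t0, 27 → $t0=27
sll $t1, $t0, 2 → $t1=27<<2=108
mul $t0, $t1, $t1 → $t0=108*108=11664
After step 4: $t0 = 11664.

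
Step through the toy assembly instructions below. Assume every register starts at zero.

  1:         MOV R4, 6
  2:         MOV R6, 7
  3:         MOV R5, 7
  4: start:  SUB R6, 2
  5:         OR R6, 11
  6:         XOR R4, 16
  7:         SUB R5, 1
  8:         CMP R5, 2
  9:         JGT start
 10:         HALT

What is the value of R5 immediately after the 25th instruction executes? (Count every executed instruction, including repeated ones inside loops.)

R4=6
R6=7
R5=7
R6=7-2=5
R6=5|11=15
R4=6^16=22
R5=7-1=6
CMP R5, 2  (cmp 6,2)
JGT start: taken
R6=15-2=13
R6=13|11=15
R4=22^16=6
R5=6-1=5
CMP R5, 2  (cmp 5,2)
JGT start: taken
R6=15-2=13
R6=13|11=15
R4=6^16=22
R5=5-1=4
CMP R5, 2  (cmp 4,2)
JGT start: taken
R6=15-2=13
R6=13|11=15
R4=22^16=6
R5=4-1=3
After step 25: R5 = 3.

3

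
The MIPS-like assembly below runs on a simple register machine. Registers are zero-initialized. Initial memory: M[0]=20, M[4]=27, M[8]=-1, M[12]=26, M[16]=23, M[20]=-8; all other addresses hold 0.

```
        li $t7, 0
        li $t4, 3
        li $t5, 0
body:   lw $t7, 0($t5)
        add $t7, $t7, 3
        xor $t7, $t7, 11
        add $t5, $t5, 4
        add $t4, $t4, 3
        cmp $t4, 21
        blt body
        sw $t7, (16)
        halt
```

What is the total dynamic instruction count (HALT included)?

47

$t7=0
$t4=3
$t5=0
$t7=M[0]=20
$t7=20+3=23
$t7=23^11=28
$t5=0+4=4
$t4=3+3=6
cmp $t4, 21  (cmp 6,21)
blt body: taken
$t7=M[4]=27
$t7=27+3=30
$t7=30^11=21
$t5=4+4=8
$t4=6+3=9
cmp $t4, 21  (cmp 9,21)
blt body: taken
$t7=M[8]=-1
$t7=(-1)+3=2
$t7=2^11=9
$t5=8+4=12
$t4=9+3=12
cmp $t4, 21  (cmp 12,21)
blt body: taken
$t7=M[12]=26
$t7=26+3=29
$t7=29^11=22
$t5=12+4=16
$t4=12+3=15
cmp $t4, 21  (cmp 15,21)
blt body: taken
$t7=M[16]=23
$t7=23+3=26
$t7=26^11=17
$t5=16+4=20
$t4=15+3=18
cmp $t4, 21  (cmp 18,21)
blt body: taken
$t7=M[20]=-8
$t7=(-8)+3=-5
$t7=(-5)^11=-16
$t5=20+4=24
$t4=18+3=21
cmp $t4, 21  (cmp 21,21)
blt body: not taken
sw $t7, (16) → M[16]=-16
halt.
Total executed instructions: 47.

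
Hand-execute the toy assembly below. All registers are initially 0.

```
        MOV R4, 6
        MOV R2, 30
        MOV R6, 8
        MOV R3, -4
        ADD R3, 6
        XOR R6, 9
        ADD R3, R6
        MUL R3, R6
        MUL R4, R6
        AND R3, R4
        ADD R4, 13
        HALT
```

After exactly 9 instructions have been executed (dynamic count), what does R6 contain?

MOV R4, 6 → R4=6
MOV R2, 30 → R2=30
MOV R6, 8 → R6=8
MOV R3, -4 → R3=-4
ADD R3, 6 → R3=(-4)+6=2
XOR R6, 9 → R6=8^9=1
ADD R3, R6 → R3=2+1=3
MUL R3, R6 → R3=3*1=3
MUL R4, R6 → R4=6*1=6
After step 9: R6 = 1.

1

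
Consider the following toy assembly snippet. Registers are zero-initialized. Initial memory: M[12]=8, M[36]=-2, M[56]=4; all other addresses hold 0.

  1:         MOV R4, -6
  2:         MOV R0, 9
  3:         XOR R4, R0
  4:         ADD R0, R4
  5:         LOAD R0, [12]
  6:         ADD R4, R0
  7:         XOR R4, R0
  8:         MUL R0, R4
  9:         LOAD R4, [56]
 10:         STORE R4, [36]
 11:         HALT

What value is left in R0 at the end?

after MOV R4, -6: R4=-6
after MOV R0, 9: R0=9
after XOR R4, R0: R4=(-6)^9=-13
after ADD R0, R4: R0=9+(-13)=-4
after LOAD R0, [12]: R0=M[12]=8
after ADD R4, R0: R4=(-13)+8=-5
after XOR R4, R0: R4=(-5)^8=-13
after MUL R0, R4: R0=8*(-13)=-104
after LOAD R4, [56]: R4=M[56]=4
STORE R4, [36] → M[36]=4
halt.

-104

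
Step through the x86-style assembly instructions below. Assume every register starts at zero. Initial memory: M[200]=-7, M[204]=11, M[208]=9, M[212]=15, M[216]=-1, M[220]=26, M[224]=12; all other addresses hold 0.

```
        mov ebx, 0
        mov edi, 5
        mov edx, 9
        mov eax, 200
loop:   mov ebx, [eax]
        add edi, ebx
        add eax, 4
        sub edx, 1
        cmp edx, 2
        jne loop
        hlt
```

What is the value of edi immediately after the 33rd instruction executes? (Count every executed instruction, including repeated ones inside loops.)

32

after mov ebx, 0: ebx=0
after mov edi, 5: edi=5
after mov edx, 9: edx=9
after mov eax, 200: eax=200
after mov ebx, [eax]: ebx=M[200]=-7
after add edi, ebx: edi=5+(-7)=-2
after add eax, 4: eax=200+4=204
after sub edx, 1: edx=9-1=8
cmp edx, 2  (cmp 8,2)
jne loop: taken
after mov ebx, [eax]: ebx=M[204]=11
after add edi, ebx: edi=(-2)+11=9
after add eax, 4: eax=204+4=208
after sub edx, 1: edx=8-1=7
cmp edx, 2  (cmp 7,2)
jne loop: taken
after mov ebx, [eax]: ebx=M[208]=9
after add edi, ebx: edi=9+9=18
after add eax, 4: eax=208+4=212
after sub edx, 1: edx=7-1=6
cmp edx, 2  (cmp 6,2)
jne loop: taken
after mov ebx, [eax]: ebx=M[212]=15
after add edi, ebx: edi=18+15=33
after add eax, 4: eax=212+4=216
after sub edx, 1: edx=6-1=5
cmp edx, 2  (cmp 5,2)
jne loop: taken
after mov ebx, [eax]: ebx=M[216]=-1
after add edi, ebx: edi=33+(-1)=32
after add eax, 4: eax=216+4=220
after sub edx, 1: edx=5-1=4
cmp edx, 2  (cmp 4,2)
After step 33: edi = 32.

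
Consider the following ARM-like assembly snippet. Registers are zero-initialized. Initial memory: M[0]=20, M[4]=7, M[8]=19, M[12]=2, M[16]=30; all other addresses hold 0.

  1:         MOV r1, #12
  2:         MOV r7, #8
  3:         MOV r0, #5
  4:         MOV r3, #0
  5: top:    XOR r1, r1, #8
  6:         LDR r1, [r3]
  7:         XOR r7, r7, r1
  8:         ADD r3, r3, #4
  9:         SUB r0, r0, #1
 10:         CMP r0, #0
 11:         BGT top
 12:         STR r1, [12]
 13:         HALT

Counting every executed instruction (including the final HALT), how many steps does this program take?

41

MOV r1, #12 → r1=12
MOV r7, #8 → r7=8
MOV r0, #5 → r0=5
MOV r3, #0 → r3=0
XOR r1, r1, #8 → r1=12^8=4
LDR r1, [r3] → r1=M[0]=20
XOR r7, r7, r1 → r7=8^20=28
ADD r3, r3, #4 → r3=0+4=4
SUB r0, r0, #1 → r0=5-1=4
CMP r0, #0  (cmp 4,0)
BGT top: taken
XOR r1, r1, #8 → r1=20^8=28
LDR r1, [r3] → r1=M[4]=7
XOR r7, r7, r1 → r7=28^7=27
ADD r3, r3, #4 → r3=4+4=8
SUB r0, r0, #1 → r0=4-1=3
CMP r0, #0  (cmp 3,0)
BGT top: taken
XOR r1, r1, #8 → r1=7^8=15
LDR r1, [r3] → r1=M[8]=19
XOR r7, r7, r1 → r7=27^19=8
ADD r3, r3, #4 → r3=8+4=12
SUB r0, r0, #1 → r0=3-1=2
CMP r0, #0  (cmp 2,0)
BGT top: taken
XOR r1, r1, #8 → r1=19^8=27
LDR r1, [r3] → r1=M[12]=2
XOR r7, r7, r1 → r7=8^2=10
ADD r3, r3, #4 → r3=12+4=16
SUB r0, r0, #1 → r0=2-1=1
CMP r0, #0  (cmp 1,0)
BGT top: taken
XOR r1, r1, #8 → r1=2^8=10
LDR r1, [r3] → r1=M[16]=30
XOR r7, r7, r1 → r7=10^30=20
ADD r3, r3, #4 → r3=16+4=20
SUB r0, r0, #1 → r0=1-1=0
CMP r0, #0  (cmp 0,0)
BGT top: not taken
STR r1, [12] → M[12]=30
halt.
Total executed instructions: 41.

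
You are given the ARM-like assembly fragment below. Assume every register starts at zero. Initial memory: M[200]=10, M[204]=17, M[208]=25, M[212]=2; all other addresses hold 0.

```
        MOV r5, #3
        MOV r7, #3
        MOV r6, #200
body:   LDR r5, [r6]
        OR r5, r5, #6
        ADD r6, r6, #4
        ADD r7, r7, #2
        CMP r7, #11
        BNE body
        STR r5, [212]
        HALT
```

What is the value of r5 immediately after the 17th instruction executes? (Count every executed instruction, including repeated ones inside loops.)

31

r5=3
r7=3
r6=200
r5=M[200]=10
r5=10|6=14
r6=200+4=204
r7=3+2=5
CMP r7, #11  (cmp 5,11)
BNE body: taken
r5=M[204]=17
r5=17|6=23
r6=204+4=208
r7=5+2=7
CMP r7, #11  (cmp 7,11)
BNE body: taken
r5=M[208]=25
r5=25|6=31
After step 17: r5 = 31.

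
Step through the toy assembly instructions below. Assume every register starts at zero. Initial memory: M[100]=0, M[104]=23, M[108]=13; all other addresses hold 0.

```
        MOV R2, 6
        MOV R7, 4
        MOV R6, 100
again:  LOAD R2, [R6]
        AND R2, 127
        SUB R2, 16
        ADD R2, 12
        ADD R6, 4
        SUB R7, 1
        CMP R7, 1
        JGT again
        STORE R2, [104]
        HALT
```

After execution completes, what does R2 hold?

9

R2=6
R7=4
R6=100
R2=M[100]=0
R2=0&127=0
R2=0-16=-16
R2=(-16)+12=-4
R6=100+4=104
R7=4-1=3
CMP R7, 1  (cmp 3,1)
JGT again: taken
R2=M[104]=23
R2=23&127=23
R2=23-16=7
R2=7+12=19
R6=104+4=108
R7=3-1=2
CMP R7, 1  (cmp 2,1)
JGT again: taken
R2=M[108]=13
R2=13&127=13
R2=13-16=-3
R2=(-3)+12=9
R6=108+4=112
R7=2-1=1
CMP R7, 1  (cmp 1,1)
JGT again: not taken
STORE R2, [104] → M[104]=9
halt.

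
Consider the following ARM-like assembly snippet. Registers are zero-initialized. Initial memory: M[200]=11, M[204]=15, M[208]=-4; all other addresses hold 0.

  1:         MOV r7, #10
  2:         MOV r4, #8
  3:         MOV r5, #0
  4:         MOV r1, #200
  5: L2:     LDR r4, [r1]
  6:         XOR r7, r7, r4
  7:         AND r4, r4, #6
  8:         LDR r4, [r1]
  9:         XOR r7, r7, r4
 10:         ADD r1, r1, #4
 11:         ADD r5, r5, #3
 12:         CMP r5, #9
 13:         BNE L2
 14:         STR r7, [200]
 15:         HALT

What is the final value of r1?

212

MOV r7, #10 → r7=10
MOV r4, #8 → r4=8
MOV r5, #0 → r5=0
MOV r1, #200 → r1=200
LDR r4, [r1] → r4=M[200]=11
XOR r7, r7, r4 → r7=10^11=1
AND r4, r4, #6 → r4=11&6=2
LDR r4, [r1] → r4=M[200]=11
XOR r7, r7, r4 → r7=1^11=10
ADD r1, r1, #4 → r1=200+4=204
ADD r5, r5, #3 → r5=0+3=3
CMP r5, #9  (cmp 3,9)
BNE L2: taken
LDR r4, [r1] → r4=M[204]=15
XOR r7, r7, r4 → r7=10^15=5
AND r4, r4, #6 → r4=15&6=6
LDR r4, [r1] → r4=M[204]=15
XOR r7, r7, r4 → r7=5^15=10
ADD r1, r1, #4 → r1=204+4=208
ADD r5, r5, #3 → r5=3+3=6
CMP r5, #9  (cmp 6,9)
BNE L2: taken
LDR r4, [r1] → r4=M[208]=-4
XOR r7, r7, r4 → r7=10^(-4)=-10
AND r4, r4, #6 → r4=(-4)&6=4
LDR r4, [r1] → r4=M[208]=-4
XOR r7, r7, r4 → r7=(-10)^(-4)=10
ADD r1, r1, #4 → r1=208+4=212
ADD r5, r5, #3 → r5=6+3=9
CMP r5, #9  (cmp 9,9)
BNE L2: not taken
STR r7, [200] → M[200]=10
halt.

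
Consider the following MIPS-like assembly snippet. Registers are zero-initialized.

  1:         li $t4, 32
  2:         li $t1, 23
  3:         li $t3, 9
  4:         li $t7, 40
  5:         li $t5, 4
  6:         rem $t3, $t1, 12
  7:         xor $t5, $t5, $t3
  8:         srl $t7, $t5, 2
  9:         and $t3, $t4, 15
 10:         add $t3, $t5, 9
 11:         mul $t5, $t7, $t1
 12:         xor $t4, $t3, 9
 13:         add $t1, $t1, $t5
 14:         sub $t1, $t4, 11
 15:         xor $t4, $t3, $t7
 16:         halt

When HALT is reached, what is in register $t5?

69

$t4=32
$t1=23
$t3=9
$t7=40
$t5=4
$t3=23%12=11
$t5=4^11=15
$t7=15>>2=3
$t3=32&15=0
$t3=15+9=24
$t5=3*23=69
$t4=24^9=17
$t1=23+69=92
$t1=17-11=6
$t4=24^3=27
halt.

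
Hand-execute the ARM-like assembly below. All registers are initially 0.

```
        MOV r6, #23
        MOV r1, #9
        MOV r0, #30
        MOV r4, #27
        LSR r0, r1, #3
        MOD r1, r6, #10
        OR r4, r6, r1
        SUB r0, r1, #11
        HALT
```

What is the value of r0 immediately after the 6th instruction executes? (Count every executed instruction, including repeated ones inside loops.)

1

after MOV r6, #23: r6=23
after MOV r1, #9: r1=9
after MOV r0, #30: r0=30
after MOV r4, #27: r4=27
after LSR r0, r1, #3: r0=9>>3=1
after MOD r1, r6, #10: r1=23%10=3
After step 6: r0 = 1.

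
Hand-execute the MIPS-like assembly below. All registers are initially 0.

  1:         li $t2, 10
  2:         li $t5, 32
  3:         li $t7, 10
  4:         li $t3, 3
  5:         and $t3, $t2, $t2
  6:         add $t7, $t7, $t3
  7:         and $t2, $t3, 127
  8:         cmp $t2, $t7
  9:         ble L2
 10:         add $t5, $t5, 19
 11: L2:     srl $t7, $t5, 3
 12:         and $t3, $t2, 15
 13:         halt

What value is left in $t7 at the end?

4

li $t2, 10 → $t2=10
li $t5, 32 → $t5=32
li $t7, 10 → $t7=10
li $t3, 3 → $t3=3
and $t3, $t2, $t2 → $t3=10&10=10
add $t7, $t7, $t3 → $t7=10+10=20
and $t2, $t3, 127 → $t2=10&127=10
cmp $t2, $t7  (cmp 10,20)
ble L2: taken
srl $t7, $t5, 3 → $t7=32>>3=4
and $t3, $t2, 15 → $t3=10&15=10
halt.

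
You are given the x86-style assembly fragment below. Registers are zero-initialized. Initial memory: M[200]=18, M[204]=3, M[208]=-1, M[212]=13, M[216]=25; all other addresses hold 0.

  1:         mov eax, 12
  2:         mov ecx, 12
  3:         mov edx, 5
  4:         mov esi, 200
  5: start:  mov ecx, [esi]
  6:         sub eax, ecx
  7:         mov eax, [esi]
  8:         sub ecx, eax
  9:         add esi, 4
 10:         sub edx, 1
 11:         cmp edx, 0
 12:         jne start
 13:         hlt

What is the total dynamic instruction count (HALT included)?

45

mov eax, 12 → eax=12
mov ecx, 12 → ecx=12
mov edx, 5 → edx=5
mov esi, 200 → esi=200
mov ecx, [esi] → ecx=M[200]=18
sub eax, ecx → eax=12-18=-6
mov eax, [esi] → eax=M[200]=18
sub ecx, eax → ecx=18-18=0
add esi, 4 → esi=200+4=204
sub edx, 1 → edx=5-1=4
cmp edx, 0  (cmp 4,0)
jne start: taken
mov ecx, [esi] → ecx=M[204]=3
sub eax, ecx → eax=18-3=15
mov eax, [esi] → eax=M[204]=3
sub ecx, eax → ecx=3-3=0
add esi, 4 → esi=204+4=208
sub edx, 1 → edx=4-1=3
cmp edx, 0  (cmp 3,0)
jne start: taken
mov ecx, [esi] → ecx=M[208]=-1
sub eax, ecx → eax=3-(-1)=4
mov eax, [esi] → eax=M[208]=-1
sub ecx, eax → ecx=(-1)-(-1)=0
add esi, 4 → esi=208+4=212
sub edx, 1 → edx=3-1=2
cmp edx, 0  (cmp 2,0)
jne start: taken
mov ecx, [esi] → ecx=M[212]=13
sub eax, ecx → eax=(-1)-13=-14
mov eax, [esi] → eax=M[212]=13
sub ecx, eax → ecx=13-13=0
add esi, 4 → esi=212+4=216
sub edx, 1 → edx=2-1=1
cmp edx, 0  (cmp 1,0)
jne start: taken
mov ecx, [esi] → ecx=M[216]=25
sub eax, ecx → eax=13-25=-12
mov eax, [esi] → eax=M[216]=25
sub ecx, eax → ecx=25-25=0
add esi, 4 → esi=216+4=220
sub edx, 1 → edx=1-1=0
cmp edx, 0  (cmp 0,0)
jne start: not taken
halt.
Total executed instructions: 45.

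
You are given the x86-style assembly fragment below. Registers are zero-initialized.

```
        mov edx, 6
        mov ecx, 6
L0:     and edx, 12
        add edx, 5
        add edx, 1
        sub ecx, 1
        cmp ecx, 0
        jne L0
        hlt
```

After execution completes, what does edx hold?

14

mov edx, 6 → edx=6
mov ecx, 6 → ecx=6
and edx, 12 → edx=6&12=4
add edx, 5 → edx=4+5=9
add edx, 1 → edx=9+1=10
sub ecx, 1 → ecx=6-1=5
cmp ecx, 0  (cmp 5,0)
jne L0: taken
and edx, 12 → edx=10&12=8
add edx, 5 → edx=8+5=13
add edx, 1 → edx=13+1=14
sub ecx, 1 → ecx=5-1=4
cmp ecx, 0  (cmp 4,0)
jne L0: taken
and edx, 12 → edx=14&12=12
add edx, 5 → edx=12+5=17
add edx, 1 → edx=17+1=18
sub ecx, 1 → ecx=4-1=3
cmp ecx, 0  (cmp 3,0)
jne L0: taken
and edx, 12 → edx=18&12=0
add edx, 5 → edx=0+5=5
add edx, 1 → edx=5+1=6
sub ecx, 1 → ecx=3-1=2
cmp ecx, 0  (cmp 2,0)
jne L0: taken
and edx, 12 → edx=6&12=4
add edx, 5 → edx=4+5=9
add edx, 1 → edx=9+1=10
sub ecx, 1 → ecx=2-1=1
cmp ecx, 0  (cmp 1,0)
jne L0: taken
and edx, 12 → edx=10&12=8
add edx, 5 → edx=8+5=13
add edx, 1 → edx=13+1=14
sub ecx, 1 → ecx=1-1=0
cmp ecx, 0  (cmp 0,0)
jne L0: not taken
halt.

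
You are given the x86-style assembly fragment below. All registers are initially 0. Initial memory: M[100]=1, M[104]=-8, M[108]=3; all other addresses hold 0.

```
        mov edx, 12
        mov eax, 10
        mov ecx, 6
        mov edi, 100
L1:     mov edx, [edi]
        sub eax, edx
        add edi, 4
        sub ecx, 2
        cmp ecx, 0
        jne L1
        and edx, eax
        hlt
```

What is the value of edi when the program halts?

112

after mov edx, 12: edx=12
after mov eax, 10: eax=10
after mov ecx, 6: ecx=6
after mov edi, 100: edi=100
after mov edx, [edi]: edx=M[100]=1
after sub eax, edx: eax=10-1=9
after add edi, 4: edi=100+4=104
after sub ecx, 2: ecx=6-2=4
cmp ecx, 0  (cmp 4,0)
jne L1: taken
after mov edx, [edi]: edx=M[104]=-8
after sub eax, edx: eax=9-(-8)=17
after add edi, 4: edi=104+4=108
after sub ecx, 2: ecx=4-2=2
cmp ecx, 0  (cmp 2,0)
jne L1: taken
after mov edx, [edi]: edx=M[108]=3
after sub eax, edx: eax=17-3=14
after add edi, 4: edi=108+4=112
after sub ecx, 2: ecx=2-2=0
cmp ecx, 0  (cmp 0,0)
jne L1: not taken
after and edx, eax: edx=3&14=2
halt.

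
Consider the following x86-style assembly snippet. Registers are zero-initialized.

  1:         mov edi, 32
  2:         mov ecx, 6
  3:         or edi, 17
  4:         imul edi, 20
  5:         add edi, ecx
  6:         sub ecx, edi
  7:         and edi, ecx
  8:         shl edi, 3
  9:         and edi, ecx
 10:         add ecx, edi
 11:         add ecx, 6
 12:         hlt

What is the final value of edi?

after mov edi, 32: edi=32
after mov ecx, 6: ecx=6
after or edi, 17: edi=32|17=49
after imul edi, 20: edi=49*20=980
after add edi, ecx: edi=980+6=986
after sub ecx, edi: ecx=6-986=-980
after and edi, ecx: edi=986&(-980)=8
after shl edi, 3: edi=8<<3=64
after and edi, ecx: edi=64&(-980)=0
after add ecx, edi: ecx=(-980)+0=-980
after add ecx, 6: ecx=(-980)+6=-974
halt.

0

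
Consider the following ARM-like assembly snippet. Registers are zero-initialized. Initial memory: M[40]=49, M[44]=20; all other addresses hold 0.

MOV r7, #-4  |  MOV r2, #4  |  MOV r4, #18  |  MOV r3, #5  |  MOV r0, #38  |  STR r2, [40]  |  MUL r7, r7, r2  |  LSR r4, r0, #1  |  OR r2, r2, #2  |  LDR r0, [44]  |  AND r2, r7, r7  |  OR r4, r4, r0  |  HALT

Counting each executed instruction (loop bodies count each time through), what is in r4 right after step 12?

23

MOV r7, #-4 → r7=-4
MOV r2, #4 → r2=4
MOV r4, #18 → r4=18
MOV r3, #5 → r3=5
MOV r0, #38 → r0=38
STR r2, [40] → M[40]=4
MUL r7, r7, r2 → r7=(-4)*4=-16
LSR r4, r0, #1 → r4=38>>1=19
OR r2, r2, #2 → r2=4|2=6
LDR r0, [44] → r0=M[44]=20
AND r2, r7, r7 → r2=(-16)&(-16)=-16
OR r4, r4, r0 → r4=19|20=23
After step 12: r4 = 23.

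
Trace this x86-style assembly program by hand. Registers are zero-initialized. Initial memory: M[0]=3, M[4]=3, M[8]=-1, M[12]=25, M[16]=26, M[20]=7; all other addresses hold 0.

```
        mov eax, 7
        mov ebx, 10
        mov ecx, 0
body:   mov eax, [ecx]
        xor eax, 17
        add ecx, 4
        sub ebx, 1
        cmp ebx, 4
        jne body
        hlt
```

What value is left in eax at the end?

eax=7
ebx=10
ecx=0
eax=M[0]=3
eax=3^17=18
ecx=0+4=4
ebx=10-1=9
cmp ebx, 4  (cmp 9,4)
jne body: taken
eax=M[4]=3
eax=3^17=18
ecx=4+4=8
ebx=9-1=8
cmp ebx, 4  (cmp 8,4)
jne body: taken
eax=M[8]=-1
eax=(-1)^17=-18
ecx=8+4=12
ebx=8-1=7
cmp ebx, 4  (cmp 7,4)
jne body: taken
eax=M[12]=25
eax=25^17=8
ecx=12+4=16
ebx=7-1=6
cmp ebx, 4  (cmp 6,4)
jne body: taken
eax=M[16]=26
eax=26^17=11
ecx=16+4=20
ebx=6-1=5
cmp ebx, 4  (cmp 5,4)
jne body: taken
eax=M[20]=7
eax=7^17=22
ecx=20+4=24
ebx=5-1=4
cmp ebx, 4  (cmp 4,4)
jne body: not taken
halt.

22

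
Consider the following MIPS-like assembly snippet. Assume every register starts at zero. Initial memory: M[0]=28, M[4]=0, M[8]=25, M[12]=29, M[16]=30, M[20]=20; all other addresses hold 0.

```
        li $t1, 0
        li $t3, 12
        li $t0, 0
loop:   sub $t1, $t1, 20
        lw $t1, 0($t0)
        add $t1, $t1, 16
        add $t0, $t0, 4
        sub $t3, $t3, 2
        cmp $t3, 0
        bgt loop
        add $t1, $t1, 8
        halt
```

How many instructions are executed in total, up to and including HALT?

47

after li $t1, 0: $t1=0
after li $t3, 12: $t3=12
after li $t0, 0: $t0=0
after sub $t1, $t1, 20: $t1=0-20=-20
after lw $t1, 0($t0): $t1=M[0]=28
after add $t1, $t1, 16: $t1=28+16=44
after add $t0, $t0, 4: $t0=0+4=4
after sub $t3, $t3, 2: $t3=12-2=10
cmp $t3, 0  (cmp 10,0)
bgt loop: taken
after sub $t1, $t1, 20: $t1=44-20=24
after lw $t1, 0($t0): $t1=M[4]=0
after add $t1, $t1, 16: $t1=0+16=16
after add $t0, $t0, 4: $t0=4+4=8
after sub $t3, $t3, 2: $t3=10-2=8
cmp $t3, 0  (cmp 8,0)
bgt loop: taken
after sub $t1, $t1, 20: $t1=16-20=-4
after lw $t1, 0($t0): $t1=M[8]=25
after add $t1, $t1, 16: $t1=25+16=41
after add $t0, $t0, 4: $t0=8+4=12
after sub $t3, $t3, 2: $t3=8-2=6
cmp $t3, 0  (cmp 6,0)
bgt loop: taken
after sub $t1, $t1, 20: $t1=41-20=21
after lw $t1, 0($t0): $t1=M[12]=29
after add $t1, $t1, 16: $t1=29+16=45
after add $t0, $t0, 4: $t0=12+4=16
after sub $t3, $t3, 2: $t3=6-2=4
cmp $t3, 0  (cmp 4,0)
bgt loop: taken
after sub $t1, $t1, 20: $t1=45-20=25
after lw $t1, 0($t0): $t1=M[16]=30
after add $t1, $t1, 16: $t1=30+16=46
after add $t0, $t0, 4: $t0=16+4=20
after sub $t3, $t3, 2: $t3=4-2=2
cmp $t3, 0  (cmp 2,0)
bgt loop: taken
after sub $t1, $t1, 20: $t1=46-20=26
after lw $t1, 0($t0): $t1=M[20]=20
after add $t1, $t1, 16: $t1=20+16=36
after add $t0, $t0, 4: $t0=20+4=24
after sub $t3, $t3, 2: $t3=2-2=0
cmp $t3, 0  (cmp 0,0)
bgt loop: not taken
after add $t1, $t1, 8: $t1=36+8=44
halt.
Total executed instructions: 47.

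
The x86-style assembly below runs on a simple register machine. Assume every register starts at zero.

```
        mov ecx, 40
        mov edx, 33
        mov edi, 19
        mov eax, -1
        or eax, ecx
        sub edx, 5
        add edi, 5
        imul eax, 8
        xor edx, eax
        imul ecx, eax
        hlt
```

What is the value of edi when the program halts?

24

after mov ecx, 40: ecx=40
after mov edx, 33: edx=33
after mov edi, 19: edi=19
after mov eax, -1: eax=-1
after or eax, ecx: eax=(-1)|40=-1
after sub edx, 5: edx=33-5=28
after add edi, 5: edi=19+5=24
after imul eax, 8: eax=(-1)*8=-8
after xor edx, eax: edx=28^(-8)=-28
after imul ecx, eax: ecx=40*(-8)=-320
halt.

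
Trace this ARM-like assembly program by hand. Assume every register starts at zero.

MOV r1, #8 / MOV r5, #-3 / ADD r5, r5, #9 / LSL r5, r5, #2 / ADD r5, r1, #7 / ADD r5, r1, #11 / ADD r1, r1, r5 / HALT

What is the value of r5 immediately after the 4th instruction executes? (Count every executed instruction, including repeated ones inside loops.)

MOV r1, #8 → r1=8
MOV r5, #-3 → r5=-3
ADD r5, r5, #9 → r5=(-3)+9=6
LSL r5, r5, #2 → r5=6<<2=24
After step 4: r5 = 24.

24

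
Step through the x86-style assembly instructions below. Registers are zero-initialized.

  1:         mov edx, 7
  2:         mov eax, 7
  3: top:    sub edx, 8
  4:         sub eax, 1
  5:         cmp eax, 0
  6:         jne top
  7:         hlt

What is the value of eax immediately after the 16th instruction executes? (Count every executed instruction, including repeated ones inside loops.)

edx=7
eax=7
edx=7-8=-1
eax=7-1=6
cmp eax, 0  (cmp 6,0)
jne top: taken
edx=(-1)-8=-9
eax=6-1=5
cmp eax, 0  (cmp 5,0)
jne top: taken
edx=(-9)-8=-17
eax=5-1=4
cmp eax, 0  (cmp 4,0)
jne top: taken
edx=(-17)-8=-25
eax=4-1=3
After step 16: eax = 3.

3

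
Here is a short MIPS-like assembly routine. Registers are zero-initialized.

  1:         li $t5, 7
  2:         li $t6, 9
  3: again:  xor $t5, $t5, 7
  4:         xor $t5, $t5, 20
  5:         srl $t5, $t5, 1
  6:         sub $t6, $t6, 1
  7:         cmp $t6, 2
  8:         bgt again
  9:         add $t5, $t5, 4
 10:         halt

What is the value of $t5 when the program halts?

li $t5, 7 → $t5=7
li $t6, 9 → $t6=9
xor $t5, $t5, 7 → $t5=7^7=0
xor $t5, $t5, 20 → $t5=0^20=20
srl $t5, $t5, 1 → $t5=20>>1=10
sub $t6, $t6, 1 → $t6=9-1=8
cmp $t6, 2  (cmp 8,2)
bgt again: taken
xor $t5, $t5, 7 → $t5=10^7=13
xor $t5, $t5, 20 → $t5=13^20=25
srl $t5, $t5, 1 → $t5=25>>1=12
sub $t6, $t6, 1 → $t6=8-1=7
cmp $t6, 2  (cmp 7,2)
bgt again: taken
xor $t5, $t5, 7 → $t5=12^7=11
xor $t5, $t5, 20 → $t5=11^20=31
srl $t5, $t5, 1 → $t5=31>>1=15
sub $t6, $t6, 1 → $t6=7-1=6
cmp $t6, 2  (cmp 6,2)
bgt again: taken
xor $t5, $t5, 7 → $t5=15^7=8
xor $t5, $t5, 20 → $t5=8^20=28
srl $t5, $t5, 1 → $t5=28>>1=14
sub $t6, $t6, 1 → $t6=6-1=5
cmp $t6, 2  (cmp 5,2)
bgt again: taken
xor $t5, $t5, 7 → $t5=14^7=9
xor $t5, $t5, 20 → $t5=9^20=29
srl $t5, $t5, 1 → $t5=29>>1=14
sub $t6, $t6, 1 → $t6=5-1=4
cmp $t6, 2  (cmp 4,2)
bgt again: taken
xor $t5, $t5, 7 → $t5=14^7=9
xor $t5, $t5, 20 → $t5=9^20=29
srl $t5, $t5, 1 → $t5=29>>1=14
sub $t6, $t6, 1 → $t6=4-1=3
cmp $t6, 2  (cmp 3,2)
bgt again: taken
xor $t5, $t5, 7 → $t5=14^7=9
xor $t5, $t5, 20 → $t5=9^20=29
srl $t5, $t5, 1 → $t5=29>>1=14
sub $t6, $t6, 1 → $t6=3-1=2
cmp $t6, 2  (cmp 2,2)
bgt again: not taken
add $t5, $t5, 4 → $t5=14+4=18
halt.

18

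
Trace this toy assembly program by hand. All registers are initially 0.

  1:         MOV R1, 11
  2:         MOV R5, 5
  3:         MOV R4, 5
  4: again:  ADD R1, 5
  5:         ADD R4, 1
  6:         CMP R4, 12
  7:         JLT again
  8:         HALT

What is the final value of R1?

46

R1=11
R5=5
R4=5
R1=11+5=16
R4=5+1=6
CMP R4, 12  (cmp 6,12)
JLT again: taken
R1=16+5=21
R4=6+1=7
CMP R4, 12  (cmp 7,12)
JLT again: taken
R1=21+5=26
R4=7+1=8
CMP R4, 12  (cmp 8,12)
JLT again: taken
R1=26+5=31
R4=8+1=9
CMP R4, 12  (cmp 9,12)
JLT again: taken
R1=31+5=36
R4=9+1=10
CMP R4, 12  (cmp 10,12)
JLT again: taken
R1=36+5=41
R4=10+1=11
CMP R4, 12  (cmp 11,12)
JLT again: taken
R1=41+5=46
R4=11+1=12
CMP R4, 12  (cmp 12,12)
JLT again: not taken
halt.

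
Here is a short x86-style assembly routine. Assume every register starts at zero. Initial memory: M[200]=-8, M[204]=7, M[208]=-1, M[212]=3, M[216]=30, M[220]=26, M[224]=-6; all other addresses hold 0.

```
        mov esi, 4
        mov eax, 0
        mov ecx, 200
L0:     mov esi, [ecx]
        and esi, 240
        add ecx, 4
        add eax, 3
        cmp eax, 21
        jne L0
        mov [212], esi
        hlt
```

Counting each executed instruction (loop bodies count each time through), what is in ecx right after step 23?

212

mov esi, 4 → esi=4
mov eax, 0 → eax=0
mov ecx, 200 → ecx=200
mov esi, [ecx] → esi=M[200]=-8
and esi, 240 → esi=(-8)&240=240
add ecx, 4 → ecx=200+4=204
add eax, 3 → eax=0+3=3
cmp eax, 21  (cmp 3,21)
jne L0: taken
mov esi, [ecx] → esi=M[204]=7
and esi, 240 → esi=7&240=0
add ecx, 4 → ecx=204+4=208
add eax, 3 → eax=3+3=6
cmp eax, 21  (cmp 6,21)
jne L0: taken
mov esi, [ecx] → esi=M[208]=-1
and esi, 240 → esi=(-1)&240=240
add ecx, 4 → ecx=208+4=212
add eax, 3 → eax=6+3=9
cmp eax, 21  (cmp 9,21)
jne L0: taken
mov esi, [ecx] → esi=M[212]=3
and esi, 240 → esi=3&240=0
After step 23: ecx = 212.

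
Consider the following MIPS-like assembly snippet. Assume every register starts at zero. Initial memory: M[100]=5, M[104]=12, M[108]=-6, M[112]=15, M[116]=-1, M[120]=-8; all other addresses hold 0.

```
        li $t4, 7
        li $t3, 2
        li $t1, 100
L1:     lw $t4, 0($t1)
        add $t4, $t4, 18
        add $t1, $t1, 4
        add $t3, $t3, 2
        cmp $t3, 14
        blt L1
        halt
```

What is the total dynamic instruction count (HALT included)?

li $t4, 7 → $t4=7
li $t3, 2 → $t3=2
li $t1, 100 → $t1=100
lw $t4, 0($t1) → $t4=M[100]=5
add $t4, $t4, 18 → $t4=5+18=23
add $t1, $t1, 4 → $t1=100+4=104
add $t3, $t3, 2 → $t3=2+2=4
cmp $t3, 14  (cmp 4,14)
blt L1: taken
lw $t4, 0($t1) → $t4=M[104]=12
add $t4, $t4, 18 → $t4=12+18=30
add $t1, $t1, 4 → $t1=104+4=108
add $t3, $t3, 2 → $t3=4+2=6
cmp $t3, 14  (cmp 6,14)
blt L1: taken
lw $t4, 0($t1) → $t4=M[108]=-6
add $t4, $t4, 18 → $t4=(-6)+18=12
add $t1, $t1, 4 → $t1=108+4=112
add $t3, $t3, 2 → $t3=6+2=8
cmp $t3, 14  (cmp 8,14)
blt L1: taken
lw $t4, 0($t1) → $t4=M[112]=15
add $t4, $t4, 18 → $t4=15+18=33
add $t1, $t1, 4 → $t1=112+4=116
add $t3, $t3, 2 → $t3=8+2=10
cmp $t3, 14  (cmp 10,14)
blt L1: taken
lw $t4, 0($t1) → $t4=M[116]=-1
add $t4, $t4, 18 → $t4=(-1)+18=17
add $t1, $t1, 4 → $t1=116+4=120
add $t3, $t3, 2 → $t3=10+2=12
cmp $t3, 14  (cmp 12,14)
blt L1: taken
lw $t4, 0($t1) → $t4=M[120]=-8
add $t4, $t4, 18 → $t4=(-8)+18=10
add $t1, $t1, 4 → $t1=120+4=124
add $t3, $t3, 2 → $t3=12+2=14
cmp $t3, 14  (cmp 14,14)
blt L1: not taken
halt.
Total executed instructions: 40.

40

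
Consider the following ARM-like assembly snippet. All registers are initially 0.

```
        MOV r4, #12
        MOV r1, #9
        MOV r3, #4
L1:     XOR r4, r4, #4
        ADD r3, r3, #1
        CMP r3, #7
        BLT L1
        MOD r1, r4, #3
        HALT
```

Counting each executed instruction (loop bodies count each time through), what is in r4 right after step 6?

8

r4=12
r1=9
r3=4
r4=12^4=8
r3=4+1=5
CMP r3, #7  (cmp 5,7)
After step 6: r4 = 8.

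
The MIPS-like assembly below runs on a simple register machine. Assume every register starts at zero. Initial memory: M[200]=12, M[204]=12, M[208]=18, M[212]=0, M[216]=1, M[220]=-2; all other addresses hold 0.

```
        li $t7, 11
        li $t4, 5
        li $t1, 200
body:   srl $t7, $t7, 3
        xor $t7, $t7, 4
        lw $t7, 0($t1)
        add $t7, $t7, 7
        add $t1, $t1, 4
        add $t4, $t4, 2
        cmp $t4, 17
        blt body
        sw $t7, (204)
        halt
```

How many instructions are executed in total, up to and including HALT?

li $t7, 11 → $t7=11
li $t4, 5 → $t4=5
li $t1, 200 → $t1=200
srl $t7, $t7, 3 → $t7=11>>3=1
xor $t7, $t7, 4 → $t7=1^4=5
lw $t7, 0($t1) → $t7=M[200]=12
add $t7, $t7, 7 → $t7=12+7=19
add $t1, $t1, 4 → $t1=200+4=204
add $t4, $t4, 2 → $t4=5+2=7
cmp $t4, 17  (cmp 7,17)
blt body: taken
srl $t7, $t7, 3 → $t7=19>>3=2
xor $t7, $t7, 4 → $t7=2^4=6
lw $t7, 0($t1) → $t7=M[204]=12
add $t7, $t7, 7 → $t7=12+7=19
add $t1, $t1, 4 → $t1=204+4=208
add $t4, $t4, 2 → $t4=7+2=9
cmp $t4, 17  (cmp 9,17)
blt body: taken
srl $t7, $t7, 3 → $t7=19>>3=2
xor $t7, $t7, 4 → $t7=2^4=6
lw $t7, 0($t1) → $t7=M[208]=18
add $t7, $t7, 7 → $t7=18+7=25
add $t1, $t1, 4 → $t1=208+4=212
add $t4, $t4, 2 → $t4=9+2=11
cmp $t4, 17  (cmp 11,17)
blt body: taken
srl $t7, $t7, 3 → $t7=25>>3=3
xor $t7, $t7, 4 → $t7=3^4=7
lw $t7, 0($t1) → $t7=M[212]=0
add $t7, $t7, 7 → $t7=0+7=7
add $t1, $t1, 4 → $t1=212+4=216
add $t4, $t4, 2 → $t4=11+2=13
cmp $t4, 17  (cmp 13,17)
blt body: taken
srl $t7, $t7, 3 → $t7=7>>3=0
xor $t7, $t7, 4 → $t7=0^4=4
lw $t7, 0($t1) → $t7=M[216]=1
add $t7, $t7, 7 → $t7=1+7=8
add $t1, $t1, 4 → $t1=216+4=220
add $t4, $t4, 2 → $t4=13+2=15
cmp $t4, 17  (cmp 15,17)
blt body: taken
srl $t7, $t7, 3 → $t7=8>>3=1
xor $t7, $t7, 4 → $t7=1^4=5
lw $t7, 0($t1) → $t7=M[220]=-2
add $t7, $t7, 7 → $t7=(-2)+7=5
add $t1, $t1, 4 → $t1=220+4=224
add $t4, $t4, 2 → $t4=15+2=17
cmp $t4, 17  (cmp 17,17)
blt body: not taken
sw $t7, (204) → M[204]=5
halt.
Total executed instructions: 53.

53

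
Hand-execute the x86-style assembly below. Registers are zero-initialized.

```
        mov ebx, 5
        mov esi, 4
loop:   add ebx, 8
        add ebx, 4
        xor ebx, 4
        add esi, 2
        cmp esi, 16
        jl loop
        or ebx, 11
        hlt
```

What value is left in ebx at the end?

after mov ebx, 5: ebx=5
after mov esi, 4: esi=4
after add ebx, 8: ebx=5+8=13
after add ebx, 4: ebx=13+4=17
after xor ebx, 4: ebx=17^4=21
after add esi, 2: esi=4+2=6
cmp esi, 16  (cmp 6,16)
jl loop: taken
after add ebx, 8: ebx=21+8=29
after add ebx, 4: ebx=29+4=33
after xor ebx, 4: ebx=33^4=37
after add esi, 2: esi=6+2=8
cmp esi, 16  (cmp 8,16)
jl loop: taken
after add ebx, 8: ebx=37+8=45
after add ebx, 4: ebx=45+4=49
after xor ebx, 4: ebx=49^4=53
after add esi, 2: esi=8+2=10
cmp esi, 16  (cmp 10,16)
jl loop: taken
after add ebx, 8: ebx=53+8=61
after add ebx, 4: ebx=61+4=65
after xor ebx, 4: ebx=65^4=69
after add esi, 2: esi=10+2=12
cmp esi, 16  (cmp 12,16)
jl loop: taken
after add ebx, 8: ebx=69+8=77
after add ebx, 4: ebx=77+4=81
after xor ebx, 4: ebx=81^4=85
after add esi, 2: esi=12+2=14
cmp esi, 16  (cmp 14,16)
jl loop: taken
after add ebx, 8: ebx=85+8=93
after add ebx, 4: ebx=93+4=97
after xor ebx, 4: ebx=97^4=101
after add esi, 2: esi=14+2=16
cmp esi, 16  (cmp 16,16)
jl loop: not taken
after or ebx, 11: ebx=101|11=111
halt.

111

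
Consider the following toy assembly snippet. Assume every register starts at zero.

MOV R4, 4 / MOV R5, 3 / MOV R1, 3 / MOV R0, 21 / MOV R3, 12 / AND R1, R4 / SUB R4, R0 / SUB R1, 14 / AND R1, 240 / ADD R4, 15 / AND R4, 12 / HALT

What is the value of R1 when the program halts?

MOV R4, 4 → R4=4
MOV R5, 3 → R5=3
MOV R1, 3 → R1=3
MOV R0, 21 → R0=21
MOV R3, 12 → R3=12
AND R1, R4 → R1=3&4=0
SUB R4, R0 → R4=4-21=-17
SUB R1, 14 → R1=0-14=-14
AND R1, 240 → R1=(-14)&240=240
ADD R4, 15 → R4=(-17)+15=-2
AND R4, 12 → R4=(-2)&12=12
halt.

240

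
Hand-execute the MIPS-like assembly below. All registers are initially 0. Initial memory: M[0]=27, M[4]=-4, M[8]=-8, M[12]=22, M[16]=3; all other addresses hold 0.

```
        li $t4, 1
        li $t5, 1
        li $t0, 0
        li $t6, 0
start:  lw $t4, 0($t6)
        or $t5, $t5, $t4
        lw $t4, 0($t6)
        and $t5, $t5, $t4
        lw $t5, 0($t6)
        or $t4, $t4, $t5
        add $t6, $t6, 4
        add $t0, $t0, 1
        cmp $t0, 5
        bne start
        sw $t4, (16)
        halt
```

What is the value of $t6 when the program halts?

li $t4, 1 → $t4=1
li $t5, 1 → $t5=1
li $t0, 0 → $t0=0
li $t6, 0 → $t6=0
lw $t4, 0($t6) → $t4=M[0]=27
or $t5, $t5, $t4 → $t5=1|27=27
lw $t4, 0($t6) → $t4=M[0]=27
and $t5, $t5, $t4 → $t5=27&27=27
lw $t5, 0($t6) → $t5=M[0]=27
or $t4, $t4, $t5 → $t4=27|27=27
add $t6, $t6, 4 → $t6=0+4=4
add $t0, $t0, 1 → $t0=0+1=1
cmp $t0, 5  (cmp 1,5)
bne start: taken
lw $t4, 0($t6) → $t4=M[4]=-4
or $t5, $t5, $t4 → $t5=27|(-4)=-1
lw $t4, 0($t6) → $t4=M[4]=-4
and $t5, $t5, $t4 → $t5=(-1)&(-4)=-4
lw $t5, 0($t6) → $t5=M[4]=-4
or $t4, $t4, $t5 → $t4=(-4)|(-4)=-4
add $t6, $t6, 4 → $t6=4+4=8
add $t0, $t0, 1 → $t0=1+1=2
cmp $t0, 5  (cmp 2,5)
bne start: taken
lw $t4, 0($t6) → $t4=M[8]=-8
or $t5, $t5, $t4 → $t5=(-4)|(-8)=-4
lw $t4, 0($t6) → $t4=M[8]=-8
and $t5, $t5, $t4 → $t5=(-4)&(-8)=-8
lw $t5, 0($t6) → $t5=M[8]=-8
or $t4, $t4, $t5 → $t4=(-8)|(-8)=-8
add $t6, $t6, 4 → $t6=8+4=12
add $t0, $t0, 1 → $t0=2+1=3
cmp $t0, 5  (cmp 3,5)
bne start: taken
lw $t4, 0($t6) → $t4=M[12]=22
or $t5, $t5, $t4 → $t5=(-8)|22=-2
lw $t4, 0($t6) → $t4=M[12]=22
and $t5, $t5, $t4 → $t5=(-2)&22=22
lw $t5, 0($t6) → $t5=M[12]=22
or $t4, $t4, $t5 → $t4=22|22=22
add $t6, $t6, 4 → $t6=12+4=16
add $t0, $t0, 1 → $t0=3+1=4
cmp $t0, 5  (cmp 4,5)
bne start: taken
lw $t4, 0($t6) → $t4=M[16]=3
or $t5, $t5, $t4 → $t5=22|3=23
lw $t4, 0($t6) → $t4=M[16]=3
and $t5, $t5, $t4 → $t5=23&3=3
lw $t5, 0($t6) → $t5=M[16]=3
or $t4, $t4, $t5 → $t4=3|3=3
add $t6, $t6, 4 → $t6=16+4=20
add $t0, $t0, 1 → $t0=4+1=5
cmp $t0, 5  (cmp 5,5)
bne start: not taken
sw $t4, (16) → M[16]=3
halt.

20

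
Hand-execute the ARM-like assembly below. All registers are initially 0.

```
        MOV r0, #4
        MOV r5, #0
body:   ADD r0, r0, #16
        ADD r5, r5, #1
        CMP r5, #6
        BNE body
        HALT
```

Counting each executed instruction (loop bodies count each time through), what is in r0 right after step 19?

after MOV r0, #4: r0=4
after MOV r5, #0: r5=0
after ADD r0, r0, #16: r0=4+16=20
after ADD r5, r5, #1: r5=0+1=1
CMP r5, #6  (cmp 1,6)
BNE body: taken
after ADD r0, r0, #16: r0=20+16=36
after ADD r5, r5, #1: r5=1+1=2
CMP r5, #6  (cmp 2,6)
BNE body: taken
after ADD r0, r0, #16: r0=36+16=52
after ADD r5, r5, #1: r5=2+1=3
CMP r5, #6  (cmp 3,6)
BNE body: taken
after ADD r0, r0, #16: r0=52+16=68
after ADD r5, r5, #1: r5=3+1=4
CMP r5, #6  (cmp 4,6)
BNE body: taken
after ADD r0, r0, #16: r0=68+16=84
After step 19: r0 = 84.

84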